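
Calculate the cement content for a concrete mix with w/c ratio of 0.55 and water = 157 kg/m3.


Cement = water / (w/c)
= 157 / 0.55
= 285.5 kg/m3

285.5


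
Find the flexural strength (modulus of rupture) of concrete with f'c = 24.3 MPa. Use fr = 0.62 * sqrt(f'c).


fr = 0.62 * sqrt(24.3)
= 3.056 MPa

3.056


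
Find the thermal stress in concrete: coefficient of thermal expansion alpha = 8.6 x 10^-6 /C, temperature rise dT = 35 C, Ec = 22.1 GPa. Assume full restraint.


sigma = alpha * dT * Ec
= 8.6e-6 * 35 * 22.1 * 1000
= 6.652 MPa

6.652


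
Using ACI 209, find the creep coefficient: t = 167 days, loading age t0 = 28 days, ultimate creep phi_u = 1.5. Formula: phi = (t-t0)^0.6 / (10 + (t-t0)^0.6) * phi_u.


dt = 167 - 28 = 139
phi = 139^0.6 / (10 + 139^0.6) * 1.5
= 0.988

0.988


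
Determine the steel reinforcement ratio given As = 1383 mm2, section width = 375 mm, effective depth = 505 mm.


rho = As / (b * d)
= 1383 / (375 * 505)
= 0.0073

0.0073


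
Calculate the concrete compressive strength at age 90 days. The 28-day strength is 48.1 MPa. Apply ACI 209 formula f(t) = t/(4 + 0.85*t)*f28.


f(90) = 90 / (4 + 0.85 * 90) * 48.1
= 90 / 80.5 * 48.1
= 53.78 MPa

53.78


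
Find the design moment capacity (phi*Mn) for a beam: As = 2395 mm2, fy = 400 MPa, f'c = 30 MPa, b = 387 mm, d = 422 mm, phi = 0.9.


a = As * fy / (0.85 * f'c * b)
= 2395 * 400 / (0.85 * 30 * 387)
= 97.0766 mm
Mn = As * fy * (d - a/2) / 10^6
= 357.7763 kN-m
phi*Mn = 0.9 * 357.7763 = 322.0 kN-m

322.0


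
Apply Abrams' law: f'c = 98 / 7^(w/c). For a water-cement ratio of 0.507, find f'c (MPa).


f'c = 98 / 7^0.507
= 98 / 2.682
= 36.54 MPa

36.54


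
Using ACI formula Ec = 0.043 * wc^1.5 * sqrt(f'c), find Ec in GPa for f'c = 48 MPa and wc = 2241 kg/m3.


Ec = 0.043 * 2241^1.5 * sqrt(48) / 1000
= 31.6 GPa

31.6


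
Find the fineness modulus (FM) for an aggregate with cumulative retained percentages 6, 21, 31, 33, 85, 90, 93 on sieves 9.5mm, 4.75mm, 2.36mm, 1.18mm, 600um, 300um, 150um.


FM = sum(cumulative % retained) / 100
= 359 / 100
= 3.59

3.59


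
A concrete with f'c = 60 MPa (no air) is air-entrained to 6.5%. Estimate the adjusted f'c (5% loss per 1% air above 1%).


Strength loss = (6.5 - 1) * 5 = 27.5%
f'c = 60 * (1 - 27.5/100)
= 43.5 MPa

43.5


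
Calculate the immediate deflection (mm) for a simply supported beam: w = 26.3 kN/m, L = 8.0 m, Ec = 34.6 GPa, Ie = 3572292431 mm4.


Convert: L = 8.0 m = 8000 mm, Ec = 34.6 GPa = 34600 MPa
delta = 5 * 26.3 * 8000^4 / (384 * 34600 * 3572292431)
= 11.35 mm

11.35


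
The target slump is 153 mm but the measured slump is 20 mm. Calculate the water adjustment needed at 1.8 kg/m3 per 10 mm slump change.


Difference = 153 - 20 = 133 mm
Water adjustment = 133 * 1.8 / 10 = 23.9 kg/m3

23.9


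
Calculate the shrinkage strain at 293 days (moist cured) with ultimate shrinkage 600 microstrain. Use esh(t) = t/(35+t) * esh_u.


esh(293) = 293 / (35 + 293) * 600
= 293 / 328 * 600
= 536.0 microstrain

536.0


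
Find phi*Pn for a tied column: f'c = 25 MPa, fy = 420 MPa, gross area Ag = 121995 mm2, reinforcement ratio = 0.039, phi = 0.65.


Ast = rho * Ag = 0.039 * 121995 = 4757.805 mm2
phi*Pn = 0.65 * 0.80 * (0.85 * 25 * (121995 - 4757.805) + 420 * 4757.805) / 1000
= 2334.58 kN

2334.58


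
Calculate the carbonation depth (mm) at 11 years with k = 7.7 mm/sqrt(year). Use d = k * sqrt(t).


depth = k * sqrt(t)
= 7.7 * sqrt(11)
= 25.54 mm

25.54


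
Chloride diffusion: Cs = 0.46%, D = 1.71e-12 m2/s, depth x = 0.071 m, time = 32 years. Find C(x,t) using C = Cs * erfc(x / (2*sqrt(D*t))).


t_seconds = 32 * 365.25 * 24 * 3600 = 1009843200.0 s
arg = 0.071 / (2 * sqrt(1.71e-12 * 1009843200.0))
= 0.8543
erfc(0.8543) = 0.227
C = 0.46 * 0.227 = 0.1044%

0.1044


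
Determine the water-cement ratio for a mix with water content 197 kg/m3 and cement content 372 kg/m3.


w/c = water / cement
w/c = 197 / 372 = 0.53

0.53


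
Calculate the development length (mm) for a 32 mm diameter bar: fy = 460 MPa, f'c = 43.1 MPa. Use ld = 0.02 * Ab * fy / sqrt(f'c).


Ab = pi * 32^2 / 4 = 804.248 mm2
ld = 0.02 * 804.248 * 460 / sqrt(43.1)
= 1127.0 mm

1127.0


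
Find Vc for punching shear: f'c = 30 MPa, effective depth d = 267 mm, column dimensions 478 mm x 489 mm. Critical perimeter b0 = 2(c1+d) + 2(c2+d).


b0 = 2*(478 + 267) + 2*(489 + 267) = 3002 mm
Vc = 0.33 * sqrt(30) * 3002 * 267 / 1000
= 1448.76 kN

1448.76


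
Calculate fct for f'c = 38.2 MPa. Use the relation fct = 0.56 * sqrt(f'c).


fct = 0.56 * sqrt(38.2)
= 0.56 * 6.181
= 3.461 MPa

3.461


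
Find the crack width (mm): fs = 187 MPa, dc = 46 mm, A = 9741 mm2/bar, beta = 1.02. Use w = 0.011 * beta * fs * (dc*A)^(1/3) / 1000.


w = 0.011 * beta * fs * (dc * A)^(1/3) / 1000
= 0.011 * 1.02 * 187 * (46 * 9741)^(1/3) / 1000
= 0.161 mm

0.161


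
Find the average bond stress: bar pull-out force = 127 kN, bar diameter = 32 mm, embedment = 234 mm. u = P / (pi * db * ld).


u = P / (pi * db * ld)
= 127 * 1000 / (pi * 32 * 234)
= 5.399 MPa

5.399


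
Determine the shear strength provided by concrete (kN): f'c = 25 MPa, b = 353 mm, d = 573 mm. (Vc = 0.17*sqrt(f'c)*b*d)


Vc = 0.17 * sqrt(25) * 353 * 573 / 1000
= 171.93 kN

171.93


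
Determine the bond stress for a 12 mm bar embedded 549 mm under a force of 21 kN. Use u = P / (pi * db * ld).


u = P / (pi * db * ld)
= 21 * 1000 / (pi * 12 * 549)
= 1.015 MPa

1.015


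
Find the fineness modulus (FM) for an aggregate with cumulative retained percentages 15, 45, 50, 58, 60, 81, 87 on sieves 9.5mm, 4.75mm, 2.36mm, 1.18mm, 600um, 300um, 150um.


FM = sum(cumulative % retained) / 100
= 396 / 100
= 3.96

3.96


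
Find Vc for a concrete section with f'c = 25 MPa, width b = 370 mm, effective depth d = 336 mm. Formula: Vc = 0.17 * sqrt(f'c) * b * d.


Vc = 0.17 * sqrt(25) * 370 * 336 / 1000
= 105.67 kN

105.67


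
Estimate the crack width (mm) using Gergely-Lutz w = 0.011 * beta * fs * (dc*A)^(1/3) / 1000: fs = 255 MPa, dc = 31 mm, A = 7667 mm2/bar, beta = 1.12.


w = 0.011 * beta * fs * (dc * A)^(1/3) / 1000
= 0.011 * 1.12 * 255 * (31 * 7667)^(1/3) / 1000
= 0.195 mm

0.195


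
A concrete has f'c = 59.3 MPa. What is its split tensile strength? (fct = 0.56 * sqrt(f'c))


fct = 0.56 * sqrt(59.3)
= 0.56 * 7.701
= 4.312 MPa

4.312


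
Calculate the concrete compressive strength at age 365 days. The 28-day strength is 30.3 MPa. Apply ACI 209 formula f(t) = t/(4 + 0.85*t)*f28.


f(365) = 365 / (4 + 0.85 * 365) * 30.3
= 365 / 314.25 * 30.3
= 35.19 MPa

35.19


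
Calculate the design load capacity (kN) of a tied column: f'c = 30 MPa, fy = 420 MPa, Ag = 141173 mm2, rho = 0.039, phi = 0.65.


Ast = rho * Ag = 0.039 * 141173 = 5505.747 mm2
phi*Pn = 0.65 * 0.80 * (0.85 * 30 * (141173 - 5505.747) + 420 * 5505.747) / 1000
= 3001.4 kN

3001.4


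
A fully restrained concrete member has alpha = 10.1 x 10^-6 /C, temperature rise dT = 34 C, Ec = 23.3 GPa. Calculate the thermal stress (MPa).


sigma = alpha * dT * Ec
= 10.1e-6 * 34 * 23.3 * 1000
= 8.001 MPa

8.001


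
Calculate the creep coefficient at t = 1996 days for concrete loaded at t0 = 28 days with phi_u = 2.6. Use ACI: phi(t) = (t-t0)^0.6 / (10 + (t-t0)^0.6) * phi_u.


dt = 1996 - 28 = 1968
phi = 1968^0.6 / (10 + 1968^0.6) * 2.6
= 2.352

2.352


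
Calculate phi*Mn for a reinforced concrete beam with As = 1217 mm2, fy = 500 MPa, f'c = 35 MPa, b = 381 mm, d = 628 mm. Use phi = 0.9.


a = As * fy / (0.85 * f'c * b)
= 1217 * 500 / (0.85 * 35 * 381)
= 53.6845 mm
Mn = As * fy * (d - a/2) / 10^6
= 365.8045 kN-m
phi*Mn = 0.9 * 365.8045 = 329.22 kN-m

329.22


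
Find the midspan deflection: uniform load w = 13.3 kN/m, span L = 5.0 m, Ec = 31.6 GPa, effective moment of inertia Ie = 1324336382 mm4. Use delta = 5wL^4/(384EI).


Convert: L = 5.0 m = 5000 mm, Ec = 31.6 GPa = 31600 MPa
delta = 5 * 13.3 * 5000^4 / (384 * 31600 * 1324336382)
= 2.59 mm

2.59


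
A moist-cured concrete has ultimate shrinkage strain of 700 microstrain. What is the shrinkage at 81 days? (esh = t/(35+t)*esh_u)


esh(81) = 81 / (35 + 81) * 700
= 81 / 116 * 700
= 488.8 microstrain

488.8


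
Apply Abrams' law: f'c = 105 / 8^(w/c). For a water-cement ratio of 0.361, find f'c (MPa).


f'c = 105 / 8^0.361
= 105 / 2.118
= 49.56 MPa

49.56


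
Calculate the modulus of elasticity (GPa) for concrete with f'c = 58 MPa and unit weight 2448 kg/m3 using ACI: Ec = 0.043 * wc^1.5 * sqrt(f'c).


Ec = 0.043 * 2448^1.5 * sqrt(58) / 1000
= 39.66 GPa

39.66


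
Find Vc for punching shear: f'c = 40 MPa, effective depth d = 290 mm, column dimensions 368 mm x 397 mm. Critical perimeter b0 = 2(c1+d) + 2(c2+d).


b0 = 2*(368 + 290) + 2*(397 + 290) = 2690 mm
Vc = 0.33 * sqrt(40) * 2690 * 290 / 1000
= 1628.15 kN

1628.15


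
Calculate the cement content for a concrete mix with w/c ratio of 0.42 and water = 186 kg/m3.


Cement = water / (w/c)
= 186 / 0.42
= 442.9 kg/m3

442.9


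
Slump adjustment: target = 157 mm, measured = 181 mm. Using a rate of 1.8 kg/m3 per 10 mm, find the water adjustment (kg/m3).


Difference = 157 - 181 = -24 mm
Water adjustment = -24 * 1.8 / 10 = -4.3 kg/m3

-4.3


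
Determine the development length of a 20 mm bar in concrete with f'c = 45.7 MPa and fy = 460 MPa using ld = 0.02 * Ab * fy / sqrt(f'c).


Ab = pi * 20^2 / 4 = 314.159 mm2
ld = 0.02 * 314.159 * 460 / sqrt(45.7)
= 427.5 mm

427.5


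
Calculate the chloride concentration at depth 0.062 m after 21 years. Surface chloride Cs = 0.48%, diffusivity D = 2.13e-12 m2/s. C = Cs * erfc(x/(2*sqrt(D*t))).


t_seconds = 21 * 365.25 * 24 * 3600 = 662709600.0 s
arg = 0.062 / (2 * sqrt(2.13e-12 * 662709600.0))
= 0.8251
erfc(0.8251) = 0.2433
C = 0.48 * 0.2433 = 0.1168%

0.1168


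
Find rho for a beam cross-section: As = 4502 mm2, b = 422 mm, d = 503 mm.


rho = As / (b * d)
= 4502 / (422 * 503)
= 0.0212

0.0212


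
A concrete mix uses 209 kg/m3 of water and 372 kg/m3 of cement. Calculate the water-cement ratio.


w/c = water / cement
w/c = 209 / 372 = 0.562

0.562


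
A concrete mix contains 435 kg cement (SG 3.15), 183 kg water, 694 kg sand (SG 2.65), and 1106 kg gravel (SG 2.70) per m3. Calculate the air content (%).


Vol cement = 435 / (3.15 * 1000) = 0.138095 m3
Vol water = 183 / 1000 = 0.183 m3
Vol sand = 694 / (2.65 * 1000) = 0.261887 m3
Vol gravel = 1106 / (2.70 * 1000) = 0.40963 m3
Total solid + water volume = 0.992612 m3
Air = (1 - 0.992612) * 100 = 0.74%

0.74


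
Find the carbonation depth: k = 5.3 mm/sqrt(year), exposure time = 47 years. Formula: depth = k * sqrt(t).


depth = k * sqrt(t)
= 5.3 * sqrt(47)
= 36.33 mm

36.33


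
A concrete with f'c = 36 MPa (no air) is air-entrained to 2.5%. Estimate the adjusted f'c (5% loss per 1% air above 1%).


Strength loss = (2.5 - 1) * 5 = 7.5%
f'c = 36 * (1 - 7.5/100)
= 33.3 MPa

33.3


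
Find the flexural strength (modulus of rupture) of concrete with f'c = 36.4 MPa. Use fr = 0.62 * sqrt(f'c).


fr = 0.62 * sqrt(36.4)
= 3.741 MPa

3.741


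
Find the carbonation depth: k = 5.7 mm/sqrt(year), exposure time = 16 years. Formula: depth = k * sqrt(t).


depth = k * sqrt(t)
= 5.7 * sqrt(16)
= 22.8 mm

22.8


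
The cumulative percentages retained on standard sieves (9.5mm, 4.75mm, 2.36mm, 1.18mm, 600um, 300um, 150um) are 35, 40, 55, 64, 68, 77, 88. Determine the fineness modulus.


FM = sum(cumulative % retained) / 100
= 427 / 100
= 4.27

4.27


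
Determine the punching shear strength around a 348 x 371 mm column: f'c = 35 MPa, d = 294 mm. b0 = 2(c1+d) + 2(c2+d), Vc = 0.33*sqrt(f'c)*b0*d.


b0 = 2*(348 + 294) + 2*(371 + 294) = 2614 mm
Vc = 0.33 * sqrt(35) * 2614 * 294 / 1000
= 1500.38 kN

1500.38


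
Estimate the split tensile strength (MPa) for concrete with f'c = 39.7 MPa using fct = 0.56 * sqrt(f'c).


fct = 0.56 * sqrt(39.7)
= 0.56 * 6.301
= 3.528 MPa

3.528


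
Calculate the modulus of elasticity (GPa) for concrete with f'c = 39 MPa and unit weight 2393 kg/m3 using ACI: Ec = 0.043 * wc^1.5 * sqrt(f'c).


Ec = 0.043 * 2393^1.5 * sqrt(39) / 1000
= 31.44 GPa

31.44


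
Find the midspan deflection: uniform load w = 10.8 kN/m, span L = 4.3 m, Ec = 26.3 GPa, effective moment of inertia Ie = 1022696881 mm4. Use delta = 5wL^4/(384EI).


Convert: L = 4.3 m = 4300 mm, Ec = 26.3 GPa = 26300 MPa
delta = 5 * 10.8 * 4300^4 / (384 * 26300 * 1022696881)
= 1.79 mm

1.79


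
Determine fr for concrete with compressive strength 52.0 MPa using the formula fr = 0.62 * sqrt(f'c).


fr = 0.62 * sqrt(52.0)
= 4.471 MPa

4.471


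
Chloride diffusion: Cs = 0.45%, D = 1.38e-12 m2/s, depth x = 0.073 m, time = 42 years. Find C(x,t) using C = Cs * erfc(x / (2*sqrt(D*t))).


t_seconds = 42 * 365.25 * 24 * 3600 = 1325419200.0 s
arg = 0.073 / (2 * sqrt(1.38e-12 * 1325419200.0))
= 0.8534
erfc(0.8534) = 0.2274
C = 0.45 * 0.2274 = 0.1024%

0.1024


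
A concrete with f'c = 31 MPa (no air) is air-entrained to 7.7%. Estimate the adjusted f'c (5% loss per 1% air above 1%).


Strength loss = (7.7 - 1) * 5 = 33.5%
f'c = 31 * (1 - 33.5/100)
= 20.62 MPa

20.62


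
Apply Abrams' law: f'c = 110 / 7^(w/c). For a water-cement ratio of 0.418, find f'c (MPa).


f'c = 110 / 7^0.418
= 110 / 2.256
= 48.77 MPa

48.77


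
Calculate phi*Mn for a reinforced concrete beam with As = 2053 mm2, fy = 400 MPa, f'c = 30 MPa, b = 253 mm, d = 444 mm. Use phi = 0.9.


a = As * fy / (0.85 * f'c * b)
= 2053 * 400 / (0.85 * 30 * 253)
= 127.2882 mm
Mn = As * fy * (d - a/2) / 10^6
= 312.3483 kN-m
phi*Mn = 0.9 * 312.3483 = 281.11 kN-m

281.11


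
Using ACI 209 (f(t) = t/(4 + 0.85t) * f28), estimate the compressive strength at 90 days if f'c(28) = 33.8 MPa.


f(90) = 90 / (4 + 0.85 * 90) * 33.8
= 90 / 80.5 * 33.8
= 37.79 MPa

37.79


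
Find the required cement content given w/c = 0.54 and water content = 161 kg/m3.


Cement = water / (w/c)
= 161 / 0.54
= 298.1 kg/m3

298.1


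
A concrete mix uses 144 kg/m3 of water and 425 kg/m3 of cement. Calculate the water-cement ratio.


w/c = water / cement
w/c = 144 / 425 = 0.339

0.339


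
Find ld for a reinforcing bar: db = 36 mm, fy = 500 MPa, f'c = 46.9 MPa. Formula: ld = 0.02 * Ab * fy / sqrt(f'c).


Ab = pi * 36^2 / 4 = 1017.876 mm2
ld = 0.02 * 1017.876 * 500 / sqrt(46.9)
= 1486.3 mm

1486.3


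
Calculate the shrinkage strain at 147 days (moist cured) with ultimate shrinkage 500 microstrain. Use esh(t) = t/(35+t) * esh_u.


esh(147) = 147 / (35 + 147) * 500
= 147 / 182 * 500
= 403.8 microstrain

403.8


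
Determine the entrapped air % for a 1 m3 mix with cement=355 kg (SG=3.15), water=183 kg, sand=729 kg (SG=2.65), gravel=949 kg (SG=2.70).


Vol cement = 355 / (3.15 * 1000) = 0.112698 m3
Vol water = 183 / 1000 = 0.183 m3
Vol sand = 729 / (2.65 * 1000) = 0.275094 m3
Vol gravel = 949 / (2.70 * 1000) = 0.351481 m3
Total solid + water volume = 0.922274 m3
Air = (1 - 0.922274) * 100 = 7.77%

7.77


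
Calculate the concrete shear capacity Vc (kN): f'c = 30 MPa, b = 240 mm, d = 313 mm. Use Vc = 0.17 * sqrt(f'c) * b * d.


Vc = 0.17 * sqrt(30) * 240 * 313 / 1000
= 69.95 kN

69.95


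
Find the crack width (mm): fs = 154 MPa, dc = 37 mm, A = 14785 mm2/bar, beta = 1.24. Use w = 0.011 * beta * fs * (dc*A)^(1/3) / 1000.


w = 0.011 * beta * fs * (dc * A)^(1/3) / 1000
= 0.011 * 1.24 * 154 * (37 * 14785)^(1/3) / 1000
= 0.172 mm

0.172


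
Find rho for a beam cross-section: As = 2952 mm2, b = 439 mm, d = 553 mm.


rho = As / (b * d)
= 2952 / (439 * 553)
= 0.0122

0.0122


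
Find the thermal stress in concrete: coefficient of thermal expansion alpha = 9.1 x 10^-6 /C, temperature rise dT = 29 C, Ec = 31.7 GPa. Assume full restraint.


sigma = alpha * dT * Ec
= 9.1e-6 * 29 * 31.7 * 1000
= 8.366 MPa

8.366


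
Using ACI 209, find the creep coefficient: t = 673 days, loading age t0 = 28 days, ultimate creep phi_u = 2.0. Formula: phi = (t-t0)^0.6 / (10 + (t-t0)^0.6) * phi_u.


dt = 673 - 28 = 645
phi = 645^0.6 / (10 + 645^0.6) * 2.0
= 1.658

1.658


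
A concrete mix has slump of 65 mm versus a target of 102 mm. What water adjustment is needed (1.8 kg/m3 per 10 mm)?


Difference = 102 - 65 = 37 mm
Water adjustment = 37 * 1.8 / 10 = 6.7 kg/m3

6.7


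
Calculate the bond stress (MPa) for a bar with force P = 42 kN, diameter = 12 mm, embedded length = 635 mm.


u = P / (pi * db * ld)
= 42 * 1000 / (pi * 12 * 635)
= 1.754 MPa

1.754


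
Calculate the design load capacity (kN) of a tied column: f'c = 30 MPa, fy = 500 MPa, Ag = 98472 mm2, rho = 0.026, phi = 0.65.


Ast = rho * Ag = 0.026 * 98472 = 2560.272 mm2
phi*Pn = 0.65 * 0.80 * (0.85 * 30 * (98472 - 2560.272) + 500 * 2560.272) / 1000
= 1937.46 kN

1937.46


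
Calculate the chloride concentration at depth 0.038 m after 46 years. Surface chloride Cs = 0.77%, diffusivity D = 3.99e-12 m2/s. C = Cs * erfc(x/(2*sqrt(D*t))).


t_seconds = 46 * 365.25 * 24 * 3600 = 1451649600.0 s
arg = 0.038 / (2 * sqrt(3.99e-12 * 1451649600.0))
= 0.2497
erfc(0.2497) = 0.724
C = 0.77 * 0.724 = 0.5575%

0.5575


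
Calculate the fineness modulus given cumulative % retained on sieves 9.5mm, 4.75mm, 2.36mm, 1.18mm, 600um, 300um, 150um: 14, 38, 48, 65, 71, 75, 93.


FM = sum(cumulative % retained) / 100
= 404 / 100
= 4.04

4.04


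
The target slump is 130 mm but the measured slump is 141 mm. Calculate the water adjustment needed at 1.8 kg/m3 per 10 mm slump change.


Difference = 130 - 141 = -11 mm
Water adjustment = -11 * 1.8 / 10 = -2.0 kg/m3

-2.0


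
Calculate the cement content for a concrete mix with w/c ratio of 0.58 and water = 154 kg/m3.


Cement = water / (w/c)
= 154 / 0.58
= 265.5 kg/m3

265.5


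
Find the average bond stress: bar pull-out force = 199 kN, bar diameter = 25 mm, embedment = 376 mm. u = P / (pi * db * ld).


u = P / (pi * db * ld)
= 199 * 1000 / (pi * 25 * 376)
= 6.739 MPa

6.739


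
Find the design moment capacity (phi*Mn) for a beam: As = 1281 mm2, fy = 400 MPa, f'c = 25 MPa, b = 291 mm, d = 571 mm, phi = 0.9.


a = As * fy / (0.85 * f'c * b)
= 1281 * 400 / (0.85 * 25 * 291)
= 82.8623 mm
Mn = As * fy * (d - a/2) / 10^6
= 271.3511 kN-m
phi*Mn = 0.9 * 271.3511 = 244.22 kN-m

244.22


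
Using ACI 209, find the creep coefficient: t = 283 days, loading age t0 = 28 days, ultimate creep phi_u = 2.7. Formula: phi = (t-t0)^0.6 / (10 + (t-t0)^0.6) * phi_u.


dt = 283 - 28 = 255
phi = 255^0.6 / (10 + 255^0.6) * 2.7
= 1.986

1.986


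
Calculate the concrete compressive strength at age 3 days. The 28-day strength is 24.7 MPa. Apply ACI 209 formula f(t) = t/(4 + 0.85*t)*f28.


f(3) = 3 / (4 + 0.85 * 3) * 24.7
= 3 / 6.55 * 24.7
= 11.31 MPa

11.31


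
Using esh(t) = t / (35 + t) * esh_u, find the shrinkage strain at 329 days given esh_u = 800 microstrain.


esh(329) = 329 / (35 + 329) * 800
= 329 / 364 * 800
= 723.1 microstrain

723.1


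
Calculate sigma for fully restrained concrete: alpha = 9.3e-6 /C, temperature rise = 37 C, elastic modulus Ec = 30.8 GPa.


sigma = alpha * dT * Ec
= 9.3e-6 * 37 * 30.8 * 1000
= 10.598 MPa

10.598


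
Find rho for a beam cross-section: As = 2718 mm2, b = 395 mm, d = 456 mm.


rho = As / (b * d)
= 2718 / (395 * 456)
= 0.0151

0.0151


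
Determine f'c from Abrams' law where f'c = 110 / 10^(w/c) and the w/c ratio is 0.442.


f'c = 110 / 10^0.442
= 110 / 2.767
= 39.76 MPa

39.76


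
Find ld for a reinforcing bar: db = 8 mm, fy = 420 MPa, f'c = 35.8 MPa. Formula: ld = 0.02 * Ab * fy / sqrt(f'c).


Ab = pi * 8^2 / 4 = 50.265 mm2
ld = 0.02 * 50.265 * 420 / sqrt(35.8)
= 70.6 mm

70.6


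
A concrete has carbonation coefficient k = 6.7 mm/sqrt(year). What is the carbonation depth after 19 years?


depth = k * sqrt(t)
= 6.7 * sqrt(19)
= 29.2 mm

29.2


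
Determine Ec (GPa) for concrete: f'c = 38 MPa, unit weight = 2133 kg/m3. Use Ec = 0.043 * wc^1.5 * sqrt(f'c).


Ec = 0.043 * 2133^1.5 * sqrt(38) / 1000
= 26.11 GPa

26.11


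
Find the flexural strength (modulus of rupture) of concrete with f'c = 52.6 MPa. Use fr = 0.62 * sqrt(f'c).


fr = 0.62 * sqrt(52.6)
= 4.497 MPa

4.497


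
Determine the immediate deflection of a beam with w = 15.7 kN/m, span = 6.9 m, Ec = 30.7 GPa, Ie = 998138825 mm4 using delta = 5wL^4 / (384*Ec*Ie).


Convert: L = 6.9 m = 6900 mm, Ec = 30.7 GPa = 30700 MPa
delta = 5 * 15.7 * 6900^4 / (384 * 30700 * 998138825)
= 15.12 mm

15.12


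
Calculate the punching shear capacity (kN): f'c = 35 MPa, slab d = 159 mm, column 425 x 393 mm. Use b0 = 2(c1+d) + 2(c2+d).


b0 = 2*(425 + 159) + 2*(393 + 159) = 2272 mm
Vc = 0.33 * sqrt(35) * 2272 * 159 / 1000
= 705.27 kN

705.27


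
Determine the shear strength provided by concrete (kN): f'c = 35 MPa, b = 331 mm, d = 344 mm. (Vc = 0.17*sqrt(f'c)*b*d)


Vc = 0.17 * sqrt(35) * 331 * 344 / 1000
= 114.52 kN

114.52


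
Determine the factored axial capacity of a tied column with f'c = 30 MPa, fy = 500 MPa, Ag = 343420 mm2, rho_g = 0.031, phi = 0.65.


Ast = rho * Ag = 0.031 * 343420 = 10646.02 mm2
phi*Pn = 0.65 * 0.80 * (0.85 * 30 * (343420 - 10646.02) + 500 * 10646.02) / 1000
= 7180.55 kN

7180.55


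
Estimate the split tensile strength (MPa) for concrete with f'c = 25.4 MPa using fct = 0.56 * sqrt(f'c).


fct = 0.56 * sqrt(25.4)
= 0.56 * 5.04
= 2.822 MPa

2.822


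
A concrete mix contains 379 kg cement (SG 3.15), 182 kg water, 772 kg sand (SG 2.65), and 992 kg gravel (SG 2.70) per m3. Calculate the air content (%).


Vol cement = 379 / (3.15 * 1000) = 0.120317 m3
Vol water = 182 / 1000 = 0.182 m3
Vol sand = 772 / (2.65 * 1000) = 0.291321 m3
Vol gravel = 992 / (2.70 * 1000) = 0.367407 m3
Total solid + water volume = 0.961046 m3
Air = (1 - 0.961046) * 100 = 3.9%

3.9


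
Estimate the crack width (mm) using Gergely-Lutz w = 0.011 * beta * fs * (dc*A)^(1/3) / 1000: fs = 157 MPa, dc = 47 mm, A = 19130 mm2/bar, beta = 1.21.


w = 0.011 * beta * fs * (dc * A)^(1/3) / 1000
= 0.011 * 1.21 * 157 * (47 * 19130)^(1/3) / 1000
= 0.202 mm

0.202


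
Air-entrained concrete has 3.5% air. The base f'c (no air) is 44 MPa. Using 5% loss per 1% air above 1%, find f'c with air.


Strength loss = (3.5 - 1) * 5 = 12.5%
f'c = 44 * (1 - 12.5/100)
= 38.5 MPa

38.5


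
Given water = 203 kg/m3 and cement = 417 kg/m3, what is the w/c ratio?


w/c = water / cement
w/c = 203 / 417 = 0.487

0.487


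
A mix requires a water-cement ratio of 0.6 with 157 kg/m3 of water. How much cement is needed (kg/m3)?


Cement = water / (w/c)
= 157 / 0.6
= 261.7 kg/m3

261.7


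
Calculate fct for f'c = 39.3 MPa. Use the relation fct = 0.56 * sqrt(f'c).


fct = 0.56 * sqrt(39.3)
= 0.56 * 6.269
= 3.511 MPa

3.511


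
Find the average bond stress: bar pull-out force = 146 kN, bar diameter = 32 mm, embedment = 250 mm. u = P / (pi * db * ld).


u = P / (pi * db * ld)
= 146 * 1000 / (pi * 32 * 250)
= 5.809 MPa

5.809


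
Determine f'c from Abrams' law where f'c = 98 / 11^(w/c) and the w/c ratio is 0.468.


f'c = 98 / 11^0.468
= 98 / 3.072
= 31.9 MPa

31.9


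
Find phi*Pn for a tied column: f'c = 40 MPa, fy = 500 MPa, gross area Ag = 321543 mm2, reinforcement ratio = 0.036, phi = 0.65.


Ast = rho * Ag = 0.036 * 321543 = 11575.548 mm2
phi*Pn = 0.65 * 0.80 * (0.85 * 40 * (321543 - 11575.548) + 500 * 11575.548) / 1000
= 8489.87 kN

8489.87


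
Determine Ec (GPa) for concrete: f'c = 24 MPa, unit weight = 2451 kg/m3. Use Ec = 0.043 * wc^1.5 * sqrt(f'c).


Ec = 0.043 * 2451^1.5 * sqrt(24) / 1000
= 25.56 GPa

25.56


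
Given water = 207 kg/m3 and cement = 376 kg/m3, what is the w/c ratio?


w/c = water / cement
w/c = 207 / 376 = 0.551

0.551


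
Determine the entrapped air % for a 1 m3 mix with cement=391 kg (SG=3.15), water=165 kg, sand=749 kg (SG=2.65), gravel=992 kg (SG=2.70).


Vol cement = 391 / (3.15 * 1000) = 0.124127 m3
Vol water = 165 / 1000 = 0.165 m3
Vol sand = 749 / (2.65 * 1000) = 0.282642 m3
Vol gravel = 992 / (2.70 * 1000) = 0.367407 m3
Total solid + water volume = 0.939176 m3
Air = (1 - 0.939176) * 100 = 6.08%

6.08


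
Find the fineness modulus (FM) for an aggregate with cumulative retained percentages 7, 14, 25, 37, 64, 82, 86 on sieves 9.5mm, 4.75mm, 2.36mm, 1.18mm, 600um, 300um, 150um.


FM = sum(cumulative % retained) / 100
= 315 / 100
= 3.15

3.15


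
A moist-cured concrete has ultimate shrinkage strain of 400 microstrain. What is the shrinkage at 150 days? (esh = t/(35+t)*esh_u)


esh(150) = 150 / (35 + 150) * 400
= 150 / 185 * 400
= 324.3 microstrain

324.3


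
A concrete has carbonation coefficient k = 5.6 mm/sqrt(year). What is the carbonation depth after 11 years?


depth = k * sqrt(t)
= 5.6 * sqrt(11)
= 18.57 mm

18.57


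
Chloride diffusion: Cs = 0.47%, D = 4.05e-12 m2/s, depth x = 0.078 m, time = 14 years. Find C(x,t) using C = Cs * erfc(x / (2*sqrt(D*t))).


t_seconds = 14 * 365.25 * 24 * 3600 = 441806400.0 s
arg = 0.078 / (2 * sqrt(4.05e-12 * 441806400.0))
= 0.922
erfc(0.922) = 0.1923
C = 0.47 * 0.1923 = 0.0904%

0.0904


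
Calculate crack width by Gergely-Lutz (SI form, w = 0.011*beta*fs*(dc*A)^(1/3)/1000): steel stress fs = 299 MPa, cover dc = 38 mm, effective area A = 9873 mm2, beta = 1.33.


w = 0.011 * beta * fs * (dc * A)^(1/3) / 1000
= 0.011 * 1.33 * 299 * (38 * 9873)^(1/3) / 1000
= 0.315 mm

0.315


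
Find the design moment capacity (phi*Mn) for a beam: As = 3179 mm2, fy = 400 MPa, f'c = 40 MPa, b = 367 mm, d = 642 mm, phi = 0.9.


a = As * fy / (0.85 * f'c * b)
= 3179 * 400 / (0.85 * 40 * 367)
= 101.9074 mm
Mn = As * fy * (d - a/2) / 10^6
= 751.5745 kN-m
phi*Mn = 0.9 * 751.5745 = 676.42 kN-m

676.42


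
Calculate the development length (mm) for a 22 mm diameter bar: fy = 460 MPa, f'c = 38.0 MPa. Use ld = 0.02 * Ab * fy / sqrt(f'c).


Ab = pi * 22^2 / 4 = 380.133 mm2
ld = 0.02 * 380.133 * 460 / sqrt(38.0)
= 567.3 mm

567.3


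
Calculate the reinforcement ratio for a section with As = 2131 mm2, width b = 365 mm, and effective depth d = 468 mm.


rho = As / (b * d)
= 2131 / (365 * 468)
= 0.0125

0.0125


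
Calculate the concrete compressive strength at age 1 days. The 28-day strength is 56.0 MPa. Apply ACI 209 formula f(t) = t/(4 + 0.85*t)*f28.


f(1) = 1 / (4 + 0.85 * 1) * 56.0
= 1 / 4.85 * 56.0
= 11.55 MPa

11.55


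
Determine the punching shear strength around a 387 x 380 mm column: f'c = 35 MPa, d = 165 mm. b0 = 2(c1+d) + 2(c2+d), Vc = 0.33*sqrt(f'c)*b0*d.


b0 = 2*(387 + 165) + 2*(380 + 165) = 2194 mm
Vc = 0.33 * sqrt(35) * 2194 * 165 / 1000
= 706.75 kN

706.75


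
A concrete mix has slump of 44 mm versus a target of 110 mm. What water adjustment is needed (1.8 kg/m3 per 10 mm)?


Difference = 110 - 44 = 66 mm
Water adjustment = 66 * 1.8 / 10 = 11.9 kg/m3

11.9


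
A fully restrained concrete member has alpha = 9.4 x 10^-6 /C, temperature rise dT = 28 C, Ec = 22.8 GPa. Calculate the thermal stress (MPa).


sigma = alpha * dT * Ec
= 9.4e-6 * 28 * 22.8 * 1000
= 6.001 MPa

6.001


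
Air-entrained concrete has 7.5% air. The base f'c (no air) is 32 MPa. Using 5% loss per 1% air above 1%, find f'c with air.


Strength loss = (7.5 - 1) * 5 = 32.5%
f'c = 32 * (1 - 32.5/100)
= 21.6 MPa

21.6


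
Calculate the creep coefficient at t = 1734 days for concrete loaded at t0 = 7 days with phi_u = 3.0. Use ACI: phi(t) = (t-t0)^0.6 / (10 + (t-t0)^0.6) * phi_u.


dt = 1734 - 7 = 1727
phi = 1727^0.6 / (10 + 1727^0.6) * 3.0
= 2.693

2.693


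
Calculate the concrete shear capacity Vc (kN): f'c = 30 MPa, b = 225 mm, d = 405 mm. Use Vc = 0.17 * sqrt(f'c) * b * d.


Vc = 0.17 * sqrt(30) * 225 * 405 / 1000
= 84.85 kN

84.85


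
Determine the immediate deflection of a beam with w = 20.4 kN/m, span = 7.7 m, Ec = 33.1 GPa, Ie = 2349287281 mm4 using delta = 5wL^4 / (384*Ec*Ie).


Convert: L = 7.7 m = 7700 mm, Ec = 33.1 GPa = 33100 MPa
delta = 5 * 20.4 * 7700^4 / (384 * 33100 * 2349287281)
= 12.01 mm

12.01


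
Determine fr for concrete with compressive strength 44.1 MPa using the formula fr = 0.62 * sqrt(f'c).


fr = 0.62 * sqrt(44.1)
= 4.117 MPa

4.117


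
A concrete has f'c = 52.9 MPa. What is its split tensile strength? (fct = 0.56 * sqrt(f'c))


fct = 0.56 * sqrt(52.9)
= 0.56 * 7.273
= 4.073 MPa

4.073


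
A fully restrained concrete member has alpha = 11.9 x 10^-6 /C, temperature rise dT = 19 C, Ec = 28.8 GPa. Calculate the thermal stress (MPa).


sigma = alpha * dT * Ec
= 11.9e-6 * 19 * 28.8 * 1000
= 6.512 MPa

6.512


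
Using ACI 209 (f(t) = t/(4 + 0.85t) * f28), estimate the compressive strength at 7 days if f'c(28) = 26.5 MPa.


f(7) = 7 / (4 + 0.85 * 7) * 26.5
= 7 / 9.95 * 26.5
= 18.64 MPa

18.64


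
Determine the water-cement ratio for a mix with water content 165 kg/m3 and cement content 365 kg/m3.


w/c = water / cement
w/c = 165 / 365 = 0.452

0.452


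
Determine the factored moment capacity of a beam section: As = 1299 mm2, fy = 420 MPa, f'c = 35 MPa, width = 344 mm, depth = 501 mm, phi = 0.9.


a = As * fy / (0.85 * f'c * b)
= 1299 * 420 / (0.85 * 35 * 344)
= 53.3105 mm
Mn = As * fy * (d - a/2) / 10^6
= 258.793 kN-m
phi*Mn = 0.9 * 258.793 = 232.91 kN-m

232.91


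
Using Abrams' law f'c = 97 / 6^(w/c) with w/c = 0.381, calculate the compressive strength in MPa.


f'c = 97 / 6^0.381
= 97 / 1.979
= 49.01 MPa

49.01


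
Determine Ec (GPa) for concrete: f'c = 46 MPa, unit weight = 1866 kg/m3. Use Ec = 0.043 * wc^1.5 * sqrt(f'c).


Ec = 0.043 * 1866^1.5 * sqrt(46) / 1000
= 23.51 GPa

23.51


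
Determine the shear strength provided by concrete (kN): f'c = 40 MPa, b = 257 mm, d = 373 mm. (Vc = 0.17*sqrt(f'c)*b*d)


Vc = 0.17 * sqrt(40) * 257 * 373 / 1000
= 103.07 kN

103.07


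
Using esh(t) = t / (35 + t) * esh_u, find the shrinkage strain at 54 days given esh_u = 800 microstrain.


esh(54) = 54 / (35 + 54) * 800
= 54 / 89 * 800
= 485.4 microstrain

485.4


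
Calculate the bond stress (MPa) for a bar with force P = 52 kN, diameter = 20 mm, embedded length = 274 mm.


u = P / (pi * db * ld)
= 52 * 1000 / (pi * 20 * 274)
= 3.02 MPa

3.02


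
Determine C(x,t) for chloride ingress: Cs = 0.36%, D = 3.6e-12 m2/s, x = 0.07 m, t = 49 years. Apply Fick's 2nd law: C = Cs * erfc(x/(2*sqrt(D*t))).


t_seconds = 49 * 365.25 * 24 * 3600 = 1546322400.0 s
arg = 0.07 / (2 * sqrt(3.6e-12 * 1546322400.0))
= 0.4691
erfc(0.4691) = 0.5071
C = 0.36 * 0.5071 = 0.1825%

0.1825


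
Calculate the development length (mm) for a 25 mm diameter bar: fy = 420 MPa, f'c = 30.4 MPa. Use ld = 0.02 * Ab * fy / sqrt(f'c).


Ab = pi * 25^2 / 4 = 490.874 mm2
ld = 0.02 * 490.874 * 420 / sqrt(30.4)
= 747.8 mm

747.8


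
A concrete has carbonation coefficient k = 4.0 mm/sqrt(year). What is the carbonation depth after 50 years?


depth = k * sqrt(t)
= 4.0 * sqrt(50)
= 28.28 mm

28.28


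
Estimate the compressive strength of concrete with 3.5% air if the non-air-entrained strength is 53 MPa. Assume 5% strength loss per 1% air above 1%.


Strength loss = (3.5 - 1) * 5 = 12.5%
f'c = 53 * (1 - 12.5/100)
= 46.38 MPa

46.38


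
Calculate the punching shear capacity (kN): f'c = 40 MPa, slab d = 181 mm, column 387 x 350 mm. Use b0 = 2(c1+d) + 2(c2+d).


b0 = 2*(387 + 181) + 2*(350 + 181) = 2198 mm
Vc = 0.33 * sqrt(40) * 2198 * 181 / 1000
= 830.33 kN

830.33


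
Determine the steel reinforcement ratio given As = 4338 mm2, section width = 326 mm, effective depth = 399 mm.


rho = As / (b * d)
= 4338 / (326 * 399)
= 0.0334

0.0334


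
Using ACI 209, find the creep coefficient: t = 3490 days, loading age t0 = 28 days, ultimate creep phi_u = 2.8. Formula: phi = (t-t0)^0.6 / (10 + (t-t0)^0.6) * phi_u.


dt = 3490 - 28 = 3462
phi = 3462^0.6 / (10 + 3462^0.6) * 2.8
= 2.604

2.604


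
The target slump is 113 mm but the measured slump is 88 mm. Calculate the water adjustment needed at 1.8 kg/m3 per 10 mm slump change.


Difference = 113 - 88 = 25 mm
Water adjustment = 25 * 1.8 / 10 = 4.5 kg/m3

4.5


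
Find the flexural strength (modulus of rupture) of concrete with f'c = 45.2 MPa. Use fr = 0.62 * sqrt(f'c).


fr = 0.62 * sqrt(45.2)
= 4.168 MPa

4.168


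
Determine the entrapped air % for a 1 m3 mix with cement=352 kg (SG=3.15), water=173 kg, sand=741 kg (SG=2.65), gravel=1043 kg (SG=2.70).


Vol cement = 352 / (3.15 * 1000) = 0.111746 m3
Vol water = 173 / 1000 = 0.173 m3
Vol sand = 741 / (2.65 * 1000) = 0.279623 m3
Vol gravel = 1043 / (2.70 * 1000) = 0.386296 m3
Total solid + water volume = 0.950665 m3
Air = (1 - 0.950665) * 100 = 4.93%

4.93


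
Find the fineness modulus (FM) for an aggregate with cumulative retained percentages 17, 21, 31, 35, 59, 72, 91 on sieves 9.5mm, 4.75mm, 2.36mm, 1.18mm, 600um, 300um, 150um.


FM = sum(cumulative % retained) / 100
= 326 / 100
= 3.26

3.26


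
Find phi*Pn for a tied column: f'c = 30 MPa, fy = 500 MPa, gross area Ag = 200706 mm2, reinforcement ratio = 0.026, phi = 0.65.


Ast = rho * Ag = 0.026 * 200706 = 5218.356 mm2
phi*Pn = 0.65 * 0.80 * (0.85 * 30 * (200706 - 5218.356) + 500 * 5218.356) / 1000
= 3948.94 kN

3948.94


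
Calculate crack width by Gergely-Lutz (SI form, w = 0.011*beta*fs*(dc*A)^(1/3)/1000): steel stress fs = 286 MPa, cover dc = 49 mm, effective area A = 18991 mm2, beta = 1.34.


w = 0.011 * beta * fs * (dc * A)^(1/3) / 1000
= 0.011 * 1.34 * 286 * (49 * 18991)^(1/3) / 1000
= 0.412 mm

0.412


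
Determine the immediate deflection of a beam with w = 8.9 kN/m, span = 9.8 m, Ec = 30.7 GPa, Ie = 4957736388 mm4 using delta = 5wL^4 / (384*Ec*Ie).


Convert: L = 9.8 m = 9800 mm, Ec = 30.7 GPa = 30700 MPa
delta = 5 * 8.9 * 9800^4 / (384 * 30700 * 4957736388)
= 7.02 mm

7.02


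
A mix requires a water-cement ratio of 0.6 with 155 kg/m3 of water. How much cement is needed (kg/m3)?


Cement = water / (w/c)
= 155 / 0.6
= 258.3 kg/m3

258.3


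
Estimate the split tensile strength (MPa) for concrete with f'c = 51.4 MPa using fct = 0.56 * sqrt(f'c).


fct = 0.56 * sqrt(51.4)
= 0.56 * 7.169
= 4.015 MPa

4.015


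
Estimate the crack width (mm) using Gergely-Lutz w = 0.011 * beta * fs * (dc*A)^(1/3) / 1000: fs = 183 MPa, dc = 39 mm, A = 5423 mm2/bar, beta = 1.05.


w = 0.011 * beta * fs * (dc * A)^(1/3) / 1000
= 0.011 * 1.05 * 183 * (39 * 5423)^(1/3) / 1000
= 0.126 mm

0.126


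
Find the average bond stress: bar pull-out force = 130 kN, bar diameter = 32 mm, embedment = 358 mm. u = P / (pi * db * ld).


u = P / (pi * db * ld)
= 130 * 1000 / (pi * 32 * 358)
= 3.612 MPa

3.612


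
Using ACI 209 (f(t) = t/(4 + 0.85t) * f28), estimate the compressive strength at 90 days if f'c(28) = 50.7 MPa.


f(90) = 90 / (4 + 0.85 * 90) * 50.7
= 90 / 80.5 * 50.7
= 56.68 MPa

56.68


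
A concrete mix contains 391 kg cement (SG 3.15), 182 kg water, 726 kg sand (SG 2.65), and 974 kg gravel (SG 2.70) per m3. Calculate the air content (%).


Vol cement = 391 / (3.15 * 1000) = 0.124127 m3
Vol water = 182 / 1000 = 0.182 m3
Vol sand = 726 / (2.65 * 1000) = 0.273962 m3
Vol gravel = 974 / (2.70 * 1000) = 0.360741 m3
Total solid + water volume = 0.94083 m3
Air = (1 - 0.94083) * 100 = 5.92%

5.92


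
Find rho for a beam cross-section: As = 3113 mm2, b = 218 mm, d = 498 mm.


rho = As / (b * d)
= 3113 / (218 * 498)
= 0.0287

0.0287


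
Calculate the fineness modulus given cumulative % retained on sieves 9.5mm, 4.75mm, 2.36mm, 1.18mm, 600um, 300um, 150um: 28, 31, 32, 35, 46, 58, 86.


FM = sum(cumulative % retained) / 100
= 316 / 100
= 3.16

3.16


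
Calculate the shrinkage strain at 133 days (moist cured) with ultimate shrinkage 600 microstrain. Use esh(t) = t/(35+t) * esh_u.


esh(133) = 133 / (35 + 133) * 600
= 133 / 168 * 600
= 475.0 microstrain

475.0


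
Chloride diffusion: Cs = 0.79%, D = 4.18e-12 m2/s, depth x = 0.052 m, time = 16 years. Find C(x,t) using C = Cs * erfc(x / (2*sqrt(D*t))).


t_seconds = 16 * 365.25 * 24 * 3600 = 504921600.0 s
arg = 0.052 / (2 * sqrt(4.18e-12 * 504921600.0))
= 0.5659
erfc(0.5659) = 0.4235
C = 0.79 * 0.4235 = 0.3346%

0.3346


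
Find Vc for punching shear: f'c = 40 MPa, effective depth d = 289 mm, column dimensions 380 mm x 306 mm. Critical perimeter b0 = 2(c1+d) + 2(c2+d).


b0 = 2*(380 + 289) + 2*(306 + 289) = 2528 mm
Vc = 0.33 * sqrt(40) * 2528 * 289 / 1000
= 1524.82 kN

1524.82


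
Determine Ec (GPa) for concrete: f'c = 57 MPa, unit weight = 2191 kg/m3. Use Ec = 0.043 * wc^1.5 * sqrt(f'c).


Ec = 0.043 * 2191^1.5 * sqrt(57) / 1000
= 33.29 GPa

33.29


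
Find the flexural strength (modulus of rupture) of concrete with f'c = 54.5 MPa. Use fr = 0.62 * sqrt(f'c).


fr = 0.62 * sqrt(54.5)
= 4.577 MPa

4.577


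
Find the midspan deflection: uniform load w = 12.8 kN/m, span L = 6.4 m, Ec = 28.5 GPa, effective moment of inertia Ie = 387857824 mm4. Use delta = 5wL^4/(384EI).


Convert: L = 6.4 m = 6400 mm, Ec = 28.5 GPa = 28500 MPa
delta = 5 * 12.8 * 6400^4 / (384 * 28500 * 387857824)
= 25.3 mm

25.3


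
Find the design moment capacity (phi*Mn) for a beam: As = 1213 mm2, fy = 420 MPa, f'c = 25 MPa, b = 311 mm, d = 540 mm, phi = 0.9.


a = As * fy / (0.85 * f'c * b)
= 1213 * 420 / (0.85 * 25 * 311)
= 77.0887 mm
Mn = As * fy * (d - a/2) / 10^6
= 255.4716 kN-m
phi*Mn = 0.9 * 255.4716 = 229.92 kN-m

229.92


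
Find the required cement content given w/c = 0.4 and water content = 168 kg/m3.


Cement = water / (w/c)
= 168 / 0.4
= 420.0 kg/m3

420.0


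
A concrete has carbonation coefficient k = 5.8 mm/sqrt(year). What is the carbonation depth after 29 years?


depth = k * sqrt(t)
= 5.8 * sqrt(29)
= 31.23 mm

31.23


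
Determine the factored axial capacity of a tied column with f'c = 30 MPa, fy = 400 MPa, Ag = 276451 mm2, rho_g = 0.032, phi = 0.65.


Ast = rho * Ag = 0.032 * 276451 = 8846.432 mm2
phi*Pn = 0.65 * 0.80 * (0.85 * 30 * (276451 - 8846.432) + 400 * 8846.432) / 1000
= 5388.49 kN

5388.49


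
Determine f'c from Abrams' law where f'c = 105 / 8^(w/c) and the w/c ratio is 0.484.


f'c = 105 / 8^0.484
= 105 / 2.736
= 38.38 MPa

38.38


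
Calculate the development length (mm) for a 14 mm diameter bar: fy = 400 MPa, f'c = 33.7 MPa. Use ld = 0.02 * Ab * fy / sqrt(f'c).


Ab = pi * 14^2 / 4 = 153.938 mm2
ld = 0.02 * 153.938 * 400 / sqrt(33.7)
= 212.1 mm

212.1


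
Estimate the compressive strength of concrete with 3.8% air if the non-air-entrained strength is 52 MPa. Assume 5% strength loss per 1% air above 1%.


Strength loss = (3.8 - 1) * 5 = 14.0%
f'c = 52 * (1 - 14.0/100)
= 44.72 MPa

44.72


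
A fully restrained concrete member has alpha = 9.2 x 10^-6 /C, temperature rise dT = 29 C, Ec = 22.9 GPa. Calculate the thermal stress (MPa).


sigma = alpha * dT * Ec
= 9.2e-6 * 29 * 22.9 * 1000
= 6.11 MPa

6.11


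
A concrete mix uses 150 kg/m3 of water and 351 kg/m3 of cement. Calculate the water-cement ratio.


w/c = water / cement
w/c = 150 / 351 = 0.427

0.427


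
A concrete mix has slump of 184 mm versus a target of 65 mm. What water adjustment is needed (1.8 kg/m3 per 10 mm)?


Difference = 65 - 184 = -119 mm
Water adjustment = -119 * 1.8 / 10 = -21.4 kg/m3

-21.4


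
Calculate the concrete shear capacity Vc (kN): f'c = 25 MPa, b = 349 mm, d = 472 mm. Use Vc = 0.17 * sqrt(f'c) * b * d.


Vc = 0.17 * sqrt(25) * 349 * 472 / 1000
= 140.02 kN

140.02


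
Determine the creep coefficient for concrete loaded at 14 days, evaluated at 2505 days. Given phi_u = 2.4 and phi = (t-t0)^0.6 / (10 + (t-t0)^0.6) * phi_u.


dt = 2505 - 14 = 2491
phi = 2491^0.6 / (10 + 2491^0.6) * 2.4
= 2.198

2.198


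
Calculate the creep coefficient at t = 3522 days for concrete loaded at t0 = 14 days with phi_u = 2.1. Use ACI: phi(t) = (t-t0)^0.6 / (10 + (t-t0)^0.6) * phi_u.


dt = 3522 - 14 = 3508
phi = 3508^0.6 / (10 + 3508^0.6) * 2.1
= 1.954

1.954
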